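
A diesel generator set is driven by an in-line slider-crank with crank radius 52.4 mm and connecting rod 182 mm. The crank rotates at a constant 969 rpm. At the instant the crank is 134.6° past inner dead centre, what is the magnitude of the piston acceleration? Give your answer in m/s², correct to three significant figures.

378

ω = 2π·969/60 = 101.5 rad/s
x(θ) = r cosθ + √(L² − r² sin²θ); with ω constant, a = ω²·d²x/dθ².
d²x/dθ² = −r cosθ − r²(cos2θ)/√u − r⁴ sin²2θ/(4u^{3/2}),  u = L² − r² sin²θ = 0.031732 m².
Substituting r = 0.0524 m, L = 0.182 m, θ = 134.6°: d²x/dθ² = +0.036675 m.
a = ω²·d²x/dθ² = (101.5)²·(+0.036675) = +377.63 m/s²;  |a| = 377.63 m/s².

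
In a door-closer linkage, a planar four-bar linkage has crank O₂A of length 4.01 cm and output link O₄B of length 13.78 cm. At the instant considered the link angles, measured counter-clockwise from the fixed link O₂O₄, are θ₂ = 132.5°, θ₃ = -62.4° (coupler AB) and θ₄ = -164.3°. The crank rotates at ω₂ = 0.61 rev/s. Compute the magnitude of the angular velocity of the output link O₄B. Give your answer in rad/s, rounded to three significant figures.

0.293

ω₂ = 3.833 rad/s (from 0.61 rev/s).
Differentiating the loop-closure r₂e^{iθ₂}+r₃e^{iθ₃}=r₁+r₄e^{iθ₄} gives r₂ω₂e^{iθ₂}+r₃ω₃e^{iθ₃}=r₄ω₄e^{iθ₄}.
Eliminating the other unknown: ω₄ = r₂ω₂ sin(θ₂−θ₃) / [r₄ sin(θ₄−θ₃)].
Numerator sine = -0.25713; denominator sine = -0.97851.
Result = 0.0401·3.833·(-0.25713) / (0.1378·(-0.97851)) = +0.29309 rad/s; magnitude 0.29309 rad/s.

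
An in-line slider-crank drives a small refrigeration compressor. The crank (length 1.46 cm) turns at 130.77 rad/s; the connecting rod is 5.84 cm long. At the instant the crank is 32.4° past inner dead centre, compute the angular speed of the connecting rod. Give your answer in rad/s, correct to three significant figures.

ω = 130.8 rad/s
The rod makes angle φ with the slider axis where L sinφ = r sinθ; differentiating, L cosφ·φ̇ = r ω cosθ.
L cosφ = √(L² − r² sin²θ) = 0.057874 m.
|ω_rod| = r ω |cosθ| / √(L² − r² sin²θ) = 0.0146·130.8·0.84433/0.057874 = 27.854 rad/s.

27.9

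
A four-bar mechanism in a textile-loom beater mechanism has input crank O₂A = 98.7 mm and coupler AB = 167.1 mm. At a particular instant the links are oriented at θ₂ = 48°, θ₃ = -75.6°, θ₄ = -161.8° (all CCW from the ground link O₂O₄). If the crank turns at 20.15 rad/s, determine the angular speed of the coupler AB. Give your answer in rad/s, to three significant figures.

5.93

ω₂ = 20.15 rad/s
Differentiating the loop-closure r₂e^{iθ₂}+r₃e^{iθ₃}=r₁+r₄e^{iθ₄} gives r₂ω₂e^{iθ₂}+r₃ω₃e^{iθ₃}=r₄ω₄e^{iθ₄}.
Eliminating the other unknown: ω₃ = r₂ω₂ sin(θ₄−θ₂) / [r₃ sin(θ₃−θ₄)].
Numerator sine = +0.49697; denominator sine = +0.99780.
Result = 0.0987·20.15·(+0.49697) / (0.1671·(+0.99780)) = +5.928 rad/s; magnitude 5.928 rad/s.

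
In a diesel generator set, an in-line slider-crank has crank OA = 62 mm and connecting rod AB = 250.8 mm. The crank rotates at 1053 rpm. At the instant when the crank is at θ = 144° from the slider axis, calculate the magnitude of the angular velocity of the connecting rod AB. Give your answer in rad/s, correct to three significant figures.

ω = 110.3 rad/s (converted from 1053 rpm).
The rod makes angle φ with the slider axis where L sinφ = r sinθ; differentiating, L cosφ·φ̇ = r ω cosθ.
L cosφ = √(L² − r² sin²θ) = 0.24814 m.
|ω_rod| = r ω |cosθ| / √(L² − r² sin²θ) = 0.062·110.3·0.80902/0.24814 = 22.29 rad/s.

22.3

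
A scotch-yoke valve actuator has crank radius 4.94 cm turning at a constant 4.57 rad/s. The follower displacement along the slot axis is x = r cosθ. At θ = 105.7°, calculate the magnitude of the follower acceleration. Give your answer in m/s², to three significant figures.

ω = 4.57 rad/s
x = r cosθ ⇒ ẍ = −rω² cosθ (ω constant).
|a| = rω²|cosθ| = 0.0494·(4.57)²·|cos 105.7°| = 0.27918 m/s².

0.279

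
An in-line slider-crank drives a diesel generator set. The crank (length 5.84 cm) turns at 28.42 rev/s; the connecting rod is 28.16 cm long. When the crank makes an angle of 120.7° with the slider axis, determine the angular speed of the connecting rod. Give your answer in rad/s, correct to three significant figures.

19.2

ω = 178.6 rad/s (converted from 28.42 rev/s).
The rod makes angle φ with the slider axis where L sinφ = r sinθ; differentiating, L cosφ·φ̇ = r ω cosθ.
L cosφ = √(L² − r² sin²θ) = 0.27709 m.
|ω_rod| = r ω |cosθ| / √(L² − r² sin²θ) = 0.0584·178.6·0.51054/0.27709 = 19.215 rad/s.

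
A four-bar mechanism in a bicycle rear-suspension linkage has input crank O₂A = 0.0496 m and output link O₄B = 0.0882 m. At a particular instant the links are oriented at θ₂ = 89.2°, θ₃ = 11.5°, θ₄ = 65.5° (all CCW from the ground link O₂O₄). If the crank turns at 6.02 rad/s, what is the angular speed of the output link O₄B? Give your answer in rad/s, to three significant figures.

ω₂ = 6.02 rad/s
Differentiating the loop-closure r₂e^{iθ₂}+r₃e^{iθ₃}=r₁+r₄e^{iθ₄} gives r₂ω₂e^{iθ₂}+r₃ω₃e^{iθ₃}=r₄ω₄e^{iθ₄}.
Eliminating the other unknown: ω₄ = r₂ω₂ sin(θ₂−θ₃) / [r₄ sin(θ₄−θ₃)].
Numerator sine = +0.97705; denominator sine = +0.80902.
Result = 0.0496·6.02·(+0.97705) / (0.0882·(+0.80902)) = +4.0885 rad/s; magnitude 4.0885 rad/s.

4.09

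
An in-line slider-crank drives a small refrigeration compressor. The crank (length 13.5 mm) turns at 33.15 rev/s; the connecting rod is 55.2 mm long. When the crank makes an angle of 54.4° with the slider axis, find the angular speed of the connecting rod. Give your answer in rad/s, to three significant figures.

ω = 208.3 rad/s (converted from 33.15 rev/s).
The rod makes angle φ with the slider axis where L sinφ = r sinθ; differentiating, L cosφ·φ̇ = r ω cosθ.
L cosφ = √(L² − r² sin²θ) = 0.054098 m.
|ω_rod| = r ω |cosθ| / √(L² − r² sin²θ) = 0.0135·208.3·0.58212/0.054098 = 30.258 rad/s.

30.3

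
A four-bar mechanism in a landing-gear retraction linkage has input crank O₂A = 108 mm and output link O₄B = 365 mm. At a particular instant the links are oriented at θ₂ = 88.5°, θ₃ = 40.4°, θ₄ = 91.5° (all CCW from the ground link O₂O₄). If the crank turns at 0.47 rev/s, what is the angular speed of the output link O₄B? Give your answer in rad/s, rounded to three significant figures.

ω₂ = 2.953 rad/s (from 0.47 rev/s).
Differentiating the loop-closure r₂e^{iθ₂}+r₃e^{iθ₃}=r₁+r₄e^{iθ₄} gives r₂ω₂e^{iθ₂}+r₃ω₃e^{iθ₃}=r₄ω₄e^{iθ₄}.
Eliminating the other unknown: ω₄ = r₂ω₂ sin(θ₂−θ₃) / [r₄ sin(θ₄−θ₃)].
Numerator sine = +0.74431; denominator sine = +0.77824.
Result = 0.108·2.953·(+0.74431) / (0.365·(+0.77824)) = +0.8357 rad/s; magnitude 0.8357 rad/s.

0.836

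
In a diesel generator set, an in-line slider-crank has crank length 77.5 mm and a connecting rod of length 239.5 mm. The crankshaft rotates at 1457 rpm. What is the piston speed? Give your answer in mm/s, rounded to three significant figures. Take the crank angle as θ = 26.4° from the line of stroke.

ω = 2π·1457/60 = 152.6 rad/s
For an in-line slider-crank, x = r cosθ + √(L² − r² sin²θ), so v = −rω sinθ·[1 + r cosθ/√(L² − r² sin²θ)].
With r = 0.0775 m, L = 0.2395 m, θ = 26.4°: √(L² − r² sin²θ) = 0.23701 m.
v = −0.0775·152.6·0.44464·[1 + 0.0775·0.89571/0.23701] = -6.7976 m/s.
|v| = 6.7976 m/s = 6797.6 mm/s.

6800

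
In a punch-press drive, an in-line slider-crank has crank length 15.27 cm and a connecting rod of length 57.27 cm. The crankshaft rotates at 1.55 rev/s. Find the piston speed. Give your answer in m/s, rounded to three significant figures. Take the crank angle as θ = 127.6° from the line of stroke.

0.982

ω = 2π·1.55 = 9.739 rad/s
For an in-line slider-crank, x = r cosθ + √(L² − r² sin²θ), so v = −rω sinθ·[1 + r cosθ/√(L² − r² sin²θ)].
With r = 0.1527 m, L = 0.5727 m, θ = 127.6°: √(L² − r² sin²θ) = 0.55978 m.
v = −0.1527·9.739·0.79229·[1 + 0.1527·-0.61015/0.55978] = -0.98214 m/s.
|v| = 0.98214 m/s.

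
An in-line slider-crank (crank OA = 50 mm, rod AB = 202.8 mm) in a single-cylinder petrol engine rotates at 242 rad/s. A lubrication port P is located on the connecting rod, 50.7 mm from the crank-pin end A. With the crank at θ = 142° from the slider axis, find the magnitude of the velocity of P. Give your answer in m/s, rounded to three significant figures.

10.1

ω = 242 rad/s.  Crank-pin speed |V_A| = rω = 12.1 m/s, perpendicular to OA.
Rod angle: sinφ = −(r/L) sinθ ⇒ φ = -8.731°; ω_rod = −rω cosθ/√(L²−r²sin²θ) = +47.568 rad/s.
V_P = V_A + ω_rod × AP, with AP = 0.0507 m along the rod.
Components: V_Px = −rω sinθ − a·ω_rod·sinφ = -7.0834 m/s;  V_Py = rω cosθ + a·ω_rod·cosφ = -7.1512 m/s.
|V_P| = √(V_Px² + V_Py²) = 10.066 m/s.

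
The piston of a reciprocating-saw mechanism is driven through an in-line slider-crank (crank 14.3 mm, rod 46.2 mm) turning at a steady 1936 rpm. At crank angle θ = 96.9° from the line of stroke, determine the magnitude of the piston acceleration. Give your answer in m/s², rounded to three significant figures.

ω = 2π·1936/60 = 202.7 rad/s
x(θ) = r cosθ + √(L² − r² sin²θ); with ω constant, a = ω²·d²x/dθ².
d²x/dθ² = −r cosθ − r²(cos2θ)/√u − r⁴ sin²2θ/(4u^{3/2}),  u = L² − r² sin²θ = 0.0019329 m².
Substituting r = 0.0143 m, L = 0.0462 m, θ = 96.9°: d²x/dθ² = +0.0062279 m.
a = ω²·d²x/dθ² = (202.7)²·(+0.0062279) = +255.98 m/s²;  |a| = 255.98 m/s².

256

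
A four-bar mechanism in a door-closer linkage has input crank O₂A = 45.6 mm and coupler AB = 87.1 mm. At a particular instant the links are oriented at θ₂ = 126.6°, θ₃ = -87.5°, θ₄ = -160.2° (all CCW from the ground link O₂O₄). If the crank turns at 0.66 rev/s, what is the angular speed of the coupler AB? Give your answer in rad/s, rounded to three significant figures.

ω₂ = 4.147 rad/s (from 0.66 rev/s).
Differentiating the loop-closure r₂e^{iθ₂}+r₃e^{iθ₃}=r₁+r₄e^{iθ₄} gives r₂ω₂e^{iθ₂}+r₃ω₃e^{iθ₃}=r₄ω₄e^{iθ₄}.
Eliminating the other unknown: ω₃ = r₂ω₂ sin(θ₄−θ₂) / [r₃ sin(θ₃−θ₄)].
Numerator sine = +0.95732; denominator sine = +0.95476.
Result = 0.0456·4.147·(+0.95732) / (0.0871·(+0.95476)) = +2.1769 rad/s; magnitude 2.1769 rad/s.

2.18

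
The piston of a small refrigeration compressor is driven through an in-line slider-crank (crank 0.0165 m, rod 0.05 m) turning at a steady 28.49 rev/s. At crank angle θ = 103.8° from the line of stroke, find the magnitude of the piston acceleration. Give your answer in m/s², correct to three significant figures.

288

ω = 2π·28.5 = 179 rad/s
x(θ) = r cosθ + √(L² − r² sin²θ); with ω constant, a = ω²·d²x/dθ².
d²x/dθ² = −r cosθ − r²(cos2θ)/√u − r⁴ sin²2θ/(4u^{3/2}),  u = L² − r² sin²θ = 0.00224324 m².
Substituting r = 0.0165 m, L = 0.05 m, θ = 103.8°: d²x/dθ² = +0.0089924 m.
a = ω²·d²x/dθ² = (179)²·(+0.0089924) = +288.15 m/s²;  |a| = 288.15 m/s².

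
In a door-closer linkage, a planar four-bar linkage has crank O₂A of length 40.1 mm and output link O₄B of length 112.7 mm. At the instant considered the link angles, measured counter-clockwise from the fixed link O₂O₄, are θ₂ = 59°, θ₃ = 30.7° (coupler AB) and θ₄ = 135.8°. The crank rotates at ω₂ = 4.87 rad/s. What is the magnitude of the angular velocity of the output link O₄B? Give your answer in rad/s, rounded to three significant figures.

0.851

ω₂ = 4.87 rad/s
Differentiating the loop-closure r₂e^{iθ₂}+r₃e^{iθ₃}=r₁+r₄e^{iθ₄} gives r₂ω₂e^{iθ₂}+r₃ω₃e^{iθ₃}=r₄ω₄e^{iθ₄}.
Eliminating the other unknown: ω₄ = r₂ω₂ sin(θ₂−θ₃) / [r₄ sin(θ₄−θ₃)].
Numerator sine = +0.47409; denominator sine = +0.96547.
Result = 0.0401·4.87·(+0.47409) / (0.1127·(+0.96547)) = +0.85088 rad/s; magnitude 0.85088 rad/s.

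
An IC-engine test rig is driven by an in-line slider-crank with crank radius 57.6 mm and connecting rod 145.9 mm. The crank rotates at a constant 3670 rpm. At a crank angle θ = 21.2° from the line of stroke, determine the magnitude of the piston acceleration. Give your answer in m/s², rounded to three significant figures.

ω = 2π·3670/60 = 384.3 rad/s
x(θ) = r cosθ + √(L² − r² sin²θ); with ω constant, a = ω²·d²x/dθ².
d²x/dθ² = −r cosθ − r²(cos2θ)/√u − r⁴ sin²2θ/(4u^{3/2}),  u = L² − r² sin²θ = 0.0208529 m².
Substituting r = 0.0576 m, L = 0.1459 m, θ = 21.2°: d²x/dθ² = -0.071084 m.
a = ω²·d²x/dθ² = (384.3)²·(-0.071084) = -10499 m/s²;  |a| = 10499 m/s².

10500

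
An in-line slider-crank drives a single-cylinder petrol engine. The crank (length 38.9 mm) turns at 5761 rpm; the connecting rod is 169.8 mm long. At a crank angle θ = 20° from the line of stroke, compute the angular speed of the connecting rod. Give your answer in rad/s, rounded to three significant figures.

130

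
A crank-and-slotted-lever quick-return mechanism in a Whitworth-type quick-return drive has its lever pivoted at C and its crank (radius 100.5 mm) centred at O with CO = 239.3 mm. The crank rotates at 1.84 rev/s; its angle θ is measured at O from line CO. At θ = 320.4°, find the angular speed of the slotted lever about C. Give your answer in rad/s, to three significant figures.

ω = 11.56 rad/s (from 1.84 rev/s).
Crank pin A relative to C: A = (d + r cosθ, r sinθ); lever angle φ = atan2(r sinθ, d + r cosθ).
Differentiating tanφ: φ̇ = rω(d cosθ + r)/(d² + r² + 2dr cosθ).
d² + r² + 2dr cosθ = |CA|² = 0.104426 m²;  d cosθ + r = +0.28488 m.
|ω_lever| = |0.1005·11.56·+0.28488| / 0.104426 = 3.1697 rad/s.

3.17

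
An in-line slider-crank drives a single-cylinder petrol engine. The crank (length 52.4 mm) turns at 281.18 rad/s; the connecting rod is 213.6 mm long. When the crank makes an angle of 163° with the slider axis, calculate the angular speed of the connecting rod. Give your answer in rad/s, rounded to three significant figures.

ω = 281.2 rad/s
The rod makes angle φ with the slider axis where L sinφ = r sinθ; differentiating, L cosφ·φ̇ = r ω cosθ.
L cosφ = √(L² − r² sin²θ) = 0.21305 m.
|ω_rod| = r ω |cosθ| / √(L² − r² sin²θ) = 0.0524·281.2·0.95630/0.21305 = 66.135 rad/s.

66.1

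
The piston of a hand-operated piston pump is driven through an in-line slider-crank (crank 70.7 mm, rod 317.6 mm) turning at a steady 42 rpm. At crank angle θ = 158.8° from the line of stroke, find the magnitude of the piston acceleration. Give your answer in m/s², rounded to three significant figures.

ω = 2π·42/60 = 4.398 rad/s
x(θ) = r cosθ + √(L² − r² sin²θ); with ω constant, a = ω²·d²x/dθ².
d²x/dθ² = −r cosθ − r²(cos2θ)/√u − r⁴ sin²2θ/(4u^{3/2}),  u = L² − r² sin²θ = 0.100216 m².
Substituting r = 0.0707 m, L = 0.3176 m, θ = 158.8°: d²x/dθ² = +0.054166 m.
a = ω²·d²x/dθ² = (4.398)²·(+0.054166) = +1.0478 m/s²;  |a| = 1.0478 m/s².

1.05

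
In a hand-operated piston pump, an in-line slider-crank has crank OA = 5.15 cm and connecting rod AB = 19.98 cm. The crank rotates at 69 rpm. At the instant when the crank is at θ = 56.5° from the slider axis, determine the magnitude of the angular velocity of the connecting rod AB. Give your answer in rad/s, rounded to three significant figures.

1.05

ω = 7.226 rad/s (converted from 69 rpm).
The rod makes angle φ with the slider axis where L sinφ = r sinθ; differentiating, L cosφ·φ̇ = r ω cosθ.
L cosφ = √(L² − r² sin²θ) = 0.19513 m.
|ω_rod| = r ω |cosθ| / √(L² − r² sin²θ) = 0.0515·7.226·0.55194/0.19513 = 1.0526 rad/s.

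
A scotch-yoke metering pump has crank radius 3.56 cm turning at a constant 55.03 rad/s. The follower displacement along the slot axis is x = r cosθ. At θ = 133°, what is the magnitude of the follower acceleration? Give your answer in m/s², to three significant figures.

73.5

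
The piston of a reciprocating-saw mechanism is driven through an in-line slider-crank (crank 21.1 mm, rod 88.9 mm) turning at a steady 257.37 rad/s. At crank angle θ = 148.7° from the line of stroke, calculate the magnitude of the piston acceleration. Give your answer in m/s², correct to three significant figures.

ω = 257.4 rad/s
x(θ) = r cosθ + √(L² − r² sin²θ); with ω constant, a = ω²·d²x/dθ².
d²x/dθ² = −r cosθ − r²(cos2θ)/√u − r⁴ sin²2θ/(4u^{3/2}),  u = L² − r² sin²θ = 0.00778305 m².
Substituting r = 0.0211 m, L = 0.0889 m, θ = 148.7°: d²x/dθ² = +0.01565 m.
a = ω²·d²x/dθ² = (257.4)²·(+0.01565) = +1036.6 m/s²;  |a| = 1036.6 m/s².

1040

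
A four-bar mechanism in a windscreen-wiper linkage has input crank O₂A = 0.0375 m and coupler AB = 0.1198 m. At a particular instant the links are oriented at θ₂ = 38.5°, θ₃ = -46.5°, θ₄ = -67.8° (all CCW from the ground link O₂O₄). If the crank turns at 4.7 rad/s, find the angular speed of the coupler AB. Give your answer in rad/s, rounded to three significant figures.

ω₂ = 4.7 rad/s
Differentiating the loop-closure r₂e^{iθ₂}+r₃e^{iθ₃}=r₁+r₄e^{iθ₄} gives r₂ω₂e^{iθ₂}+r₃ω₃e^{iθ₃}=r₄ω₄e^{iθ₄}.
Eliminating the other unknown: ω₃ = r₂ω₂ sin(θ₄−θ₂) / [r₃ sin(θ₃−θ₄)].
Numerator sine = -0.95981; denominator sine = +0.36325.
Result = 0.0375·4.7·(-0.95981) / (0.1198·(+0.36325)) = -3.8873 rad/s; magnitude 3.8873 rad/s.

3.89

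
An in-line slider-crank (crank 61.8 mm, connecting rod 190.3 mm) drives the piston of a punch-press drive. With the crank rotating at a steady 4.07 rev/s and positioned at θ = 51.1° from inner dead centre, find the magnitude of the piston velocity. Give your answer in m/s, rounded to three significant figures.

1.49

ω = 2π·4.07 = 25.57 rad/s
For an in-line slider-crank, x = r cosθ + √(L² − r² sin²θ), so v = −rω sinθ·[1 + r cosθ/√(L² − r² sin²θ)].
With r = 0.0618 m, L = 0.1903 m, θ = 51.1°: √(L² − r² sin²θ) = 0.18412 m.
v = −0.0618·25.57·0.77824·[1 + 0.0618·0.62796/0.18412] = -1.4892 m/s.
|v| = 1.4892 m/s.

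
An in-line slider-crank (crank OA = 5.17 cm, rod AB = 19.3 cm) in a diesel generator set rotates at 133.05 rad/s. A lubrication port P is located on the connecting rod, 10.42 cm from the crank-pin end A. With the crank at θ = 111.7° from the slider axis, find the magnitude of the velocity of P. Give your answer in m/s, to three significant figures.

ω = 133.1 rad/s.  Crank-pin speed |V_A| = rω = 6.8787 m/s, perpendicular to OA.
Rod angle: sinφ = −(r/L) sinθ ⇒ φ = -14.412°; ω_rod = −rω cosθ/√(L²−r²sin²θ) = +13.606 rad/s.
V_P = V_A + ω_rod × AP, with AP = 0.1042 m along the rod.
Components: V_Px = −rω sinθ − a·ω_rod·sinφ = -6.0383 m/s;  V_Py = rω cosθ + a·ω_rod·cosφ = -1.1702 m/s.
|V_P| = √(V_Px² + V_Py²) = 6.1507 m/s.

6.15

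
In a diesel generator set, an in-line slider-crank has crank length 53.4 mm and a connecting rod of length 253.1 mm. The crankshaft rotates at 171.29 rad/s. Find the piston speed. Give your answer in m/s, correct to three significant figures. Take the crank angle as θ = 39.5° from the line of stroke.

ω = 171.3 rad/s
For an in-line slider-crank, x = r cosθ + √(L² − r² sin²θ), so v = −rω sinθ·[1 + r cosθ/√(L² − r² sin²θ)].
With r = 0.0534 m, L = 0.2531 m, θ = 39.5°: √(L² − r² sin²θ) = 0.25081 m.
v = −0.0534·171.3·0.63608·[1 + 0.0534·0.77162/0.25081] = -6.774 m/s.
|v| = 6.774 m/s.

6.77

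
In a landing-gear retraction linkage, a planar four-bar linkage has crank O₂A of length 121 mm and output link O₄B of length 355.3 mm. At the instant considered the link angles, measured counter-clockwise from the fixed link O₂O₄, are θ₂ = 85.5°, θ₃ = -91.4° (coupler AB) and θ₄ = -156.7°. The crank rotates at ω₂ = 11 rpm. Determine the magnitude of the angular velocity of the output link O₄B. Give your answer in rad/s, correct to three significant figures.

ω₂ = 1.152 rad/s (from 11 rpm).
Differentiating the loop-closure r₂e^{iθ₂}+r₃e^{iθ₃}=r₁+r₄e^{iθ₄} gives r₂ω₂e^{iθ₂}+r₃ω₃e^{iθ₃}=r₄ω₄e^{iθ₄}.
Eliminating the other unknown: ω₄ = r₂ω₂ sin(θ₂−θ₃) / [r₄ sin(θ₄−θ₃)].
Numerator sine = +0.05408; denominator sine = -0.90851.
Result = 0.121·1.152·(+0.05408) / (0.3553·(-0.90851)) = -0.023351 rad/s; magnitude 0.023351 rad/s.

0.0234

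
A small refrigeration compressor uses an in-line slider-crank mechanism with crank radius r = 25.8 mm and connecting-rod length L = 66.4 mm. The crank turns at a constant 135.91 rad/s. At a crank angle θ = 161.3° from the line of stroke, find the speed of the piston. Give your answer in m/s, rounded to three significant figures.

0.707

ω = 135.9 rad/s
For an in-line slider-crank, x = r cosθ + √(L² − r² sin²θ), so v = −rω sinθ·[1 + r cosθ/√(L² − r² sin²θ)].
With r = 0.0258 m, L = 0.0664 m, θ = 161.3°: √(L² − r² sin²θ) = 0.065883 m.
v = −0.0258·135.9·0.32061·[1 + 0.0258·-0.94721/0.065883] = -0.70721 m/s.
|v| = 0.70721 m/s.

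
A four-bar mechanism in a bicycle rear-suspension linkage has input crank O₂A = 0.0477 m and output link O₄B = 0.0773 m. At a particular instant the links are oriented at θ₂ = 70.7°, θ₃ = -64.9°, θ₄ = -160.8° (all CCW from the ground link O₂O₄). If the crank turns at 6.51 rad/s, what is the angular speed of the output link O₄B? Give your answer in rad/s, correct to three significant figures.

ω₂ = 6.51 rad/s
Differentiating the loop-closure r₂e^{iθ₂}+r₃e^{iθ₃}=r₁+r₄e^{iθ₄} gives r₂ω₂e^{iθ₂}+r₃ω₃e^{iθ₃}=r₄ω₄e^{iθ₄}.
Eliminating the other unknown: ω₄ = r₂ω₂ sin(θ₂−θ₃) / [r₄ sin(θ₄−θ₃)].
Numerator sine = +0.69966; denominator sine = -0.99470.
Result = 0.0477·6.51·(+0.69966) / (0.0773·(-0.99470)) = -2.8256 rad/s; magnitude 2.8256 rad/s.

2.83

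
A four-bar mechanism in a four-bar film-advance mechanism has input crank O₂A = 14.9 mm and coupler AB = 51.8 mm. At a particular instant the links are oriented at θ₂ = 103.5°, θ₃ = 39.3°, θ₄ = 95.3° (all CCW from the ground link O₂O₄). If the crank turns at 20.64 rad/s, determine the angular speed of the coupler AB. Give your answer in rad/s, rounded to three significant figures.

1.02

ω₂ = 20.64 rad/s
Differentiating the loop-closure r₂e^{iθ₂}+r₃e^{iθ₃}=r₁+r₄e^{iθ₄} gives r₂ω₂e^{iθ₂}+r₃ω₃e^{iθ₃}=r₄ω₄e^{iθ₄}.
Eliminating the other unknown: ω₃ = r₂ω₂ sin(θ₄−θ₂) / [r₃ sin(θ₃−θ₄)].
Numerator sine = -0.14263; denominator sine = -0.82904.
Result = 0.0149·20.64·(-0.14263) / (0.0518·(-0.82904)) = +1.0214 rad/s; magnitude 1.0214 rad/s.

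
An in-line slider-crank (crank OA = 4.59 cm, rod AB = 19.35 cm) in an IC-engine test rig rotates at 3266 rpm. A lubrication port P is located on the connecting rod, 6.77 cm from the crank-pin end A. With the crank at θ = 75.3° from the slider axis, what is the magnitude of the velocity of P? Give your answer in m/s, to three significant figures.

15.7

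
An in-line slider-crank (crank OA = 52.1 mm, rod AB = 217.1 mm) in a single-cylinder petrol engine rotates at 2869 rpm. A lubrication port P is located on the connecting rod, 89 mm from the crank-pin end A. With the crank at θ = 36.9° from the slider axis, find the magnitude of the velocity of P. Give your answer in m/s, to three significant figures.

ω = 300.4 rad/s.  Crank-pin speed |V_A| = rω = 15.653 m/s, perpendicular to OA.
Rod angle: sinφ = −(r/L) sinθ ⇒ φ = -8.285°; ω_rod = −rω cosθ/√(L²−r²sin²θ) = -58.266 rad/s.
V_P = V_A + ω_rod × AP, with AP = 0.089 m along the rod.
Components: V_Px = −rω sinθ − a·ω_rod·sinφ = -10.146 m/s;  V_Py = rω cosθ + a·ω_rod·cosφ = +7.3859 m/s.
|V_P| = √(V_Px² + V_Py²) = 12.549 m/s.

12.5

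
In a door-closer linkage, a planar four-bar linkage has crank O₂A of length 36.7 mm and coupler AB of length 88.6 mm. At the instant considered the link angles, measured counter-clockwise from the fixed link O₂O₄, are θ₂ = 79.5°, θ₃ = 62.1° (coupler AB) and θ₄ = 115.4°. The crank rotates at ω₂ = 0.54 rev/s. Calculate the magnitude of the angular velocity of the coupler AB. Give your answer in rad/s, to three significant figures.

ω₂ = 3.393 rad/s (from 0.54 rev/s).
Differentiating the loop-closure r₂e^{iθ₂}+r₃e^{iθ₃}=r₁+r₄e^{iθ₄} gives r₂ω₂e^{iθ₂}+r₃ω₃e^{iθ₃}=r₄ω₄e^{iθ₄}.
Eliminating the other unknown: ω₃ = r₂ω₂ sin(θ₄−θ₂) / [r₃ sin(θ₃−θ₄)].
Numerator sine = +0.58637; denominator sine = -0.80178.
Result = 0.0367·3.393·(+0.58637) / (0.0886·(-0.80178)) = -1.0278 rad/s; magnitude 1.0278 rad/s.

1.03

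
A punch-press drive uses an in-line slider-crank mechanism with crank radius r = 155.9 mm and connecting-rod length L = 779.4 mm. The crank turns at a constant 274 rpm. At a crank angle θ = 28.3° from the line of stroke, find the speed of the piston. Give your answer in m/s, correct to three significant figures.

2.50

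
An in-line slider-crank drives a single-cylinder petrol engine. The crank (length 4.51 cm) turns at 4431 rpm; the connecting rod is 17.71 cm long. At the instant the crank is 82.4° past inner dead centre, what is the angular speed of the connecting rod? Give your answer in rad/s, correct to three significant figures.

ω = 464 rad/s (converted from 4431 rpm).
The rod makes angle φ with the slider axis where L sinφ = r sinθ; differentiating, L cosφ·φ̇ = r ω cosθ.
L cosφ = √(L² − r² sin²θ) = 0.17137 m.
|ω_rod| = r ω |cosθ| / √(L² − r² sin²θ) = 0.0451·464·0.13226/0.17137 = 16.151 rad/s.

16.2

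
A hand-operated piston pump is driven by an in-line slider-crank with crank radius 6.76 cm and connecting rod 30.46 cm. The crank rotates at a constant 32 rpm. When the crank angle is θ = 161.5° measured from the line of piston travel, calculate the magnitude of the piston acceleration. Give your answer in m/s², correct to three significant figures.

ω = 2π·32/60 = 3.351 rad/s
x(θ) = r cosθ + √(L² − r² sin²θ); with ω constant, a = ω²·d²x/dθ².
d²x/dθ² = −r cosθ − r²(cos2θ)/√u − r⁴ sin²2θ/(4u^{3/2}),  u = L² − r² sin²θ = 0.0923211 m².
Substituting r = 0.0676 m, L = 0.3046 m, θ = 161.5°: d²x/dθ² = +0.052028 m.
a = ω²·d²x/dθ² = (3.351)²·(+0.052028) = +0.58424 m/s²;  |a| = 0.58424 m/s².

0.584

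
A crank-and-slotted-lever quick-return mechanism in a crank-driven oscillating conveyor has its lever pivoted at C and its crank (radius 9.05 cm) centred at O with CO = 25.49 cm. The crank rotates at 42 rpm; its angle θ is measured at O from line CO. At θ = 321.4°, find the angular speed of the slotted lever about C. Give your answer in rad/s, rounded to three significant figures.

1.06

ω = 4.398 rad/s (from 42 rpm).
Crank pin A relative to C: A = (d + r cosθ, r sinθ); lever angle φ = atan2(r sinθ, d + r cosθ).
Differentiating tanφ: φ̇ = rω(d cosθ + r)/(d² + r² + 2dr cosθ).
d² + r² + 2dr cosθ = |CA|² = 0.109221 m²;  d cosθ + r = +0.28971 m.
|ω_lever| = |0.0905·4.398·+0.28971| / 0.109221 = 1.0558 rad/s.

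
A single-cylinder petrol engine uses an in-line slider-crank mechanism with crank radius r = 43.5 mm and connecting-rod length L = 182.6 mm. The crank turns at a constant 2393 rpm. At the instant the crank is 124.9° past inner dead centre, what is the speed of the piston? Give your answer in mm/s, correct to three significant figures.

7700

ω = 2π·2393/60 = 250.6 rad/s
For an in-line slider-crank, x = r cosθ + √(L² − r² sin²θ), so v = −rω sinθ·[1 + r cosθ/√(L² − r² sin²θ)].
With r = 0.0435 m, L = 0.1826 m, θ = 124.9°: √(L² − r² sin²θ) = 0.17908 m.
v = −0.0435·250.6·0.82015·[1 + 0.0435·-0.57215/0.17908] = -7.6978 m/s.
|v| = 7.6978 m/s = 7697.8 mm/s.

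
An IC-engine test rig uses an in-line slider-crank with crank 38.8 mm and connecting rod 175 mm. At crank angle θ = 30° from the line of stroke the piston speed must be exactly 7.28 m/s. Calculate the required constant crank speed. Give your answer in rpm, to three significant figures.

3000

For an in-line slider-crank, |v_piston| = rω|sinθ|·[1 + r cosθ/√(L² − r² sin²θ)].
With r = 0.0388 m, L = 0.175 m, θ = 30°: the bracketed kinematic factor |dx/dθ| = 0.023148 m.
ω = v/|dx/dθ| = 7.28/0.023148 = 314.5 rad/s.
N = 60ω/(2π) = 3003.2 rpm.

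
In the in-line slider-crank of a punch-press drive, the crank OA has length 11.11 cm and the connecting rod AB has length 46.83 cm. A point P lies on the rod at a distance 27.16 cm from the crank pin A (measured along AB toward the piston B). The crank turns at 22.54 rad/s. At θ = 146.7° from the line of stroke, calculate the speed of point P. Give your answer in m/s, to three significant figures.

ω = 22.54 rad/s.  Crank-pin speed |V_A| = rω = 2.5042 m/s, perpendicular to OA.
Rod angle: sinφ = −(r/L) sinθ ⇒ φ = -7.484°; ω_rod = −rω cosθ/√(L²−r²sin²θ) = +4.5078 rad/s.
V_P = V_A + ω_rod × AP, with AP = 0.2716 m along the rod.
Components: V_Px = −rω sinθ − a·ω_rod·sinφ = -1.2154 m/s;  V_Py = rω cosθ + a·ω_rod·cosφ = -0.87913 m/s.
|V_P| = √(V_Px² + V_Py²) = 1.5 m/s.

1.50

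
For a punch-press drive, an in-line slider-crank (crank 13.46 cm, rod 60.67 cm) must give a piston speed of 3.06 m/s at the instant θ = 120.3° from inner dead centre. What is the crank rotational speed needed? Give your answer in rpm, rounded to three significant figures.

284

For an in-line slider-crank, |v_piston| = rω|sinθ|·[1 + r cosθ/√(L² − r² sin²θ)].
With r = 0.1346 m, L = 0.6067 m, θ = 120.3°: the bracketed kinematic factor |dx/dθ| = 0.10296 m.
ω = v/|dx/dθ| = 3.06/0.10296 = 29.72 rad/s.
N = 60ω/(2π) = 283.81 rpm.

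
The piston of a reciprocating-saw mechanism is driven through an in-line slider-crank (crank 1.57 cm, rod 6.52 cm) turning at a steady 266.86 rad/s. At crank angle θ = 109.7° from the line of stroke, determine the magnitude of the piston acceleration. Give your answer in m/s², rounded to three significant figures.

ω = 266.9 rad/s
x(θ) = r cosθ + √(L² − r² sin²θ); with ω constant, a = ω²·d²x/dθ².
d²x/dθ² = −r cosθ − r²(cos2θ)/√u − r⁴ sin²2θ/(4u^{3/2}),  u = L² − r² sin²θ = 0.00403256 m².
Substituting r = 0.0157 m, L = 0.0652 m, θ = 109.7°: d²x/dθ² = +0.0082679 m.
a = ω²·d²x/dθ² = (266.9)²·(+0.0082679) = +588.79 m/s²;  |a| = 588.79 m/s².

589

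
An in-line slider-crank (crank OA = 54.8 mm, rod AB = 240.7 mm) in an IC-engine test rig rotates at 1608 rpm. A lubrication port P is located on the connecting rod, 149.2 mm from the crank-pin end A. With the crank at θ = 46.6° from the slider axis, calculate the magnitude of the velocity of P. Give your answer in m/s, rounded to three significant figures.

ω = 168.4 rad/s.  Crank-pin speed |V_A| = rω = 9.2277 m/s, perpendicular to OA.
Rod angle: sinφ = −(r/L) sinθ ⇒ φ = -9.522°; ω_rod = −rω cosθ/√(L²−r²sin²θ) = -26.709 rad/s.
V_P = V_A + ω_rod × AP, with AP = 0.1492 m along the rod.
Components: V_Px = −rω sinθ − a·ω_rod·sinφ = -7.3638 m/s;  V_Py = rω cosθ + a·ω_rod·cosφ = +2.4102 m/s.
|V_P| = √(V_Px² + V_Py²) = 7.7482 m/s.

7.75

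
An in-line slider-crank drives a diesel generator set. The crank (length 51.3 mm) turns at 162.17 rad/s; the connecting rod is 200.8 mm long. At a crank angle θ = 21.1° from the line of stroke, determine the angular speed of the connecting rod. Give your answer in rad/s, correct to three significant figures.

ω = 162.2 rad/s
The rod makes angle φ with the slider axis where L sinφ = r sinθ; differentiating, L cosφ·φ̇ = r ω cosθ.
L cosφ = √(L² − r² sin²θ) = 0.19995 m.
|ω_rod| = r ω |cosθ| / √(L² − r² sin²θ) = 0.0513·162.2·0.93295/0.19995 = 38.818 rad/s.

38.8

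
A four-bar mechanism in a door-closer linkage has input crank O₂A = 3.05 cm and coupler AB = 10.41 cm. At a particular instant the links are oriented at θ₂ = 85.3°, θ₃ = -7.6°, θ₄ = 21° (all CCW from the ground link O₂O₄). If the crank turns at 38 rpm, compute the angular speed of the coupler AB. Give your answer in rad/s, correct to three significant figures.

2.19

ω₂ = 3.979 rad/s (from 38 rpm).
Differentiating the loop-closure r₂e^{iθ₂}+r₃e^{iθ₃}=r₁+r₄e^{iθ₄} gives r₂ω₂e^{iθ₂}+r₃ω₃e^{iθ₃}=r₄ω₄e^{iθ₄}.
Eliminating the other unknown: ω₃ = r₂ω₂ sin(θ₄−θ₂) / [r₃ sin(θ₃−θ₄)].
Numerator sine = -0.90108; denominator sine = -0.47869.
Result = 0.0305·3.979·(-0.90108) / (0.1041·(-0.47869)) = +2.1947 rad/s; magnitude 2.1947 rad/s.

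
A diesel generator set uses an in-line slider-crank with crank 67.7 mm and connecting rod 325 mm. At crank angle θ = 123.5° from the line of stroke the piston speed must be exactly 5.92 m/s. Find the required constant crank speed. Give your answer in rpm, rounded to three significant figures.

1130

For an in-line slider-crank, |v_piston| = rω|sinθ|·[1 + r cosθ/√(L² − r² sin²θ)].
With r = 0.0677 m, L = 0.325 m, θ = 123.5°: the bracketed kinematic factor |dx/dθ| = 0.049863 m.
ω = v/|dx/dθ| = 5.92/0.049863 = 118.72 rad/s.
N = 60ω/(2π) = 1133.7 rpm.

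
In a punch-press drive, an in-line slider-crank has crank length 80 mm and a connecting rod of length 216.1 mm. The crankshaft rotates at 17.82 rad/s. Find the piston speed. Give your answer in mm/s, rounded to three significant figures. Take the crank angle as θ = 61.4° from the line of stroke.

ω = 17.82 rad/s
For an in-line slider-crank, x = r cosθ + √(L² − r² sin²θ), so v = −rω sinθ·[1 + r cosθ/√(L² − r² sin²θ)].
With r = 0.08 m, L = 0.2161 m, θ = 61.4°: √(L² − r² sin²θ) = 0.20437 m.
v = −0.08·17.82·0.87798·[1 + 0.08·0.47869/0.20437] = -1.4862 m/s.
|v| = 1.4862 m/s = 1486.2 mm/s.

1490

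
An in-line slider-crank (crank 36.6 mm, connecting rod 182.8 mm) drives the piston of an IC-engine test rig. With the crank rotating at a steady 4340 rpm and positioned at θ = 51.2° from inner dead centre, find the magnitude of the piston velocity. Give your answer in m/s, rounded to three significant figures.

14.6

ω = 2π·4340/60 = 454.5 rad/s
For an in-line slider-crank, x = r cosθ + √(L² − r² sin²θ), so v = −rω sinθ·[1 + r cosθ/√(L² − r² sin²θ)].
With r = 0.0366 m, L = 0.1828 m, θ = 51.2°: √(L² − r² sin²θ) = 0.18056 m.
v = −0.0366·454.5·0.77934·[1 + 0.0366·0.62660/0.18056] = -14.61 m/s.
|v| = 14.61 m/s.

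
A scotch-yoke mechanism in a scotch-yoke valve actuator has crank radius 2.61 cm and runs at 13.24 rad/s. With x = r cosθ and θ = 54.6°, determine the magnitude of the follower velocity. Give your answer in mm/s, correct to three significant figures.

ω = 13.24 rad/s
x = r cosθ ⇒ ẋ = −rω sinθ.
|v| = rω|sinθ| = 0.0261·13.24·|sin 54.6°| = 0.28168 m/s = 281.68 mm/s.

282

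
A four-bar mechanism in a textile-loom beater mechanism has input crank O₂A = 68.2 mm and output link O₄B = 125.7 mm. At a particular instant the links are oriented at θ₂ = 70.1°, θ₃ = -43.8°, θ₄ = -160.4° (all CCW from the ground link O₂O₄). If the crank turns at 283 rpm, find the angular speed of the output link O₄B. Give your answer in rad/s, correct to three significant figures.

ω₂ = 29.64 rad/s (from 283 rpm).
Differentiating the loop-closure r₂e^{iθ₂}+r₃e^{iθ₃}=r₁+r₄e^{iθ₄} gives r₂ω₂e^{iθ₂}+r₃ω₃e^{iθ₃}=r₄ω₄e^{iθ₄}.
Eliminating the other unknown: ω₄ = r₂ω₂ sin(θ₂−θ₃) / [r₄ sin(θ₄−θ₃)].
Numerator sine = +0.91425; denominator sine = -0.89415.
Result = 0.0682·29.64·(+0.91425) / (0.1257·(-0.89415)) = -16.441 rad/s; magnitude 16.441 rad/s.

16.4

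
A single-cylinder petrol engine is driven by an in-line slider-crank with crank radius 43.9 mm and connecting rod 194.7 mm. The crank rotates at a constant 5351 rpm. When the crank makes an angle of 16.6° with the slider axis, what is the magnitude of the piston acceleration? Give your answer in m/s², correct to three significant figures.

15800

ω = 2π·5351/60 = 560.4 rad/s
x(θ) = r cosθ + √(L² − r² sin²θ); with ω constant, a = ω²·d²x/dθ².
d²x/dθ² = −r cosθ − r²(cos2θ)/√u − r⁴ sin²2θ/(4u^{3/2}),  u = L² − r² sin²θ = 0.0377508 m².
Substituting r = 0.0439 m, L = 0.1947 m, θ = 16.6°: d²x/dθ² = -0.050408 m.
a = ω²·d²x/dθ² = (560.4)²·(-0.050408) = -15828 m/s²;  |a| = 15828 m/s².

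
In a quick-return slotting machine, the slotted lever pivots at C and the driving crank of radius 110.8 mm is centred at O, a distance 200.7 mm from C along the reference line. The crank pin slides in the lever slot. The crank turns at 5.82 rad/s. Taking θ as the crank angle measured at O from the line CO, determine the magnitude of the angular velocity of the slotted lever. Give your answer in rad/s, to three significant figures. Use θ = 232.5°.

ω = 5.82 rad/s
Crank pin A relative to C: A = (d + r cosθ, r sinθ); lever angle φ = atan2(r sinθ, d + r cosθ).
Differentiating tanφ: φ̇ = rω(d cosθ + r)/(d² + r² + 2dr cosθ).
d² + r² + 2dr cosθ = |CA|² = 0.0254824 m²;  d cosθ + r = -0.011378 m.
|ω_lever| = |0.1108·5.82·-0.011378| / 0.0254824 = 0.28794 rad/s.

0.288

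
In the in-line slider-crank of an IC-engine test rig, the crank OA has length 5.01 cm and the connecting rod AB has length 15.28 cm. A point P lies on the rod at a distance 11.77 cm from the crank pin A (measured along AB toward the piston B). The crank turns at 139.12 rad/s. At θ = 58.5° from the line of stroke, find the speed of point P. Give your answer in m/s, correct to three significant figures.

6.81

ω = 139.1 rad/s.  Crank-pin speed |V_A| = rω = 6.9699 m/s, perpendicular to OA.
Rod angle: sinφ = −(r/L) sinθ ⇒ φ = -16.234°; ω_rod = −rω cosθ/√(L²−r²sin²θ) = -24.823 rad/s.
V_P = V_A + ω_rod × AP, with AP = 0.1177 m along the rod.
Components: V_Px = −rω sinθ − a·ω_rod·sinφ = -6.7596 m/s;  V_Py = rω cosθ + a·ω_rod·cosφ = +0.83656 m/s.
|V_P| = √(V_Px² + V_Py²) = 6.8112 m/s.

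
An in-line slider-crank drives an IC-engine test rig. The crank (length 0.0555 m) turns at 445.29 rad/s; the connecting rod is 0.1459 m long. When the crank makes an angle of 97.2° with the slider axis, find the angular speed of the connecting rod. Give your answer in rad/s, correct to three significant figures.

22.9

ω = 445.3 rad/s
The rod makes angle φ with the slider axis where L sinφ = r sinθ; differentiating, L cosφ·φ̇ = r ω cosθ.
L cosφ = √(L² − r² sin²θ) = 0.13511 m.
|ω_rod| = r ω |cosθ| / √(L² − r² sin²θ) = 0.0555·445.3·0.12533/0.13511 = 22.925 rad/s.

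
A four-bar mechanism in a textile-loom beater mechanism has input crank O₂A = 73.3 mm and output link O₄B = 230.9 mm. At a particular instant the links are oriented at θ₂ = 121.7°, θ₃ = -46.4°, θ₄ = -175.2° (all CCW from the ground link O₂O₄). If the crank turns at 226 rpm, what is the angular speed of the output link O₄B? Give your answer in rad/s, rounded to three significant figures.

ω₂ = 23.67 rad/s (from 226 rpm).
Differentiating the loop-closure r₂e^{iθ₂}+r₃e^{iθ₃}=r₁+r₄e^{iθ₄} gives r₂ω₂e^{iθ₂}+r₃ω₃e^{iθ₃}=r₄ω₄e^{iθ₄}.
Eliminating the other unknown: ω₄ = r₂ω₂ sin(θ₂−θ₃) / [r₄ sin(θ₄−θ₃)].
Numerator sine = +0.20620; denominator sine = -0.77934.
Result = 0.0733·23.67·(+0.20620) / (0.2309·(-0.77934)) = -1.9879 rad/s; magnitude 1.9879 rad/s.

1.99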